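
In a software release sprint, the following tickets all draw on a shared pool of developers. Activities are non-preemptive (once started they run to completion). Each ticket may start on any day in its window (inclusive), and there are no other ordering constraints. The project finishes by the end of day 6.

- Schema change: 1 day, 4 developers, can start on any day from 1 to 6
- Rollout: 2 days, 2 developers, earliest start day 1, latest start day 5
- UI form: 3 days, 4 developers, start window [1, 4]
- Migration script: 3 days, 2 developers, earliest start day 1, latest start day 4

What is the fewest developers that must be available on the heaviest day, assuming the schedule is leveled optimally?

6

Early-start (Schema change@1, Rollout@1, UI form@1, Migration script@1) gives peak 12: d1:12  d2:8  d3:6  d4:0  d5:0  d6:0.
Shift UI form→2, Migration script→3.
Schedule Schema change@1, Rollout@1, UI form@2, Migration script@3: d1:6  d2:6  d3:6  d4:6  d5:2  d6:0 — peak 6.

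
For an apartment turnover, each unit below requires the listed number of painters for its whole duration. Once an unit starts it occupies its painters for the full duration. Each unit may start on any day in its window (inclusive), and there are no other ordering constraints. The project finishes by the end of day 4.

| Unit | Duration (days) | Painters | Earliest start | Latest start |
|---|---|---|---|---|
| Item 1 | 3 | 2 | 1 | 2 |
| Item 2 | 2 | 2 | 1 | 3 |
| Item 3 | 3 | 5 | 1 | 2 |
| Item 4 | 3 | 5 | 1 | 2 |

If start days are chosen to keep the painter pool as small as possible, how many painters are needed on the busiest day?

Schedule Item 1@1, Item 2@1, Item 3@1, Item 4@1: d1:14  d2:14  d3:12  d4:0 — peak 14.
No arrangement of the 24 feasible schedules does better.

14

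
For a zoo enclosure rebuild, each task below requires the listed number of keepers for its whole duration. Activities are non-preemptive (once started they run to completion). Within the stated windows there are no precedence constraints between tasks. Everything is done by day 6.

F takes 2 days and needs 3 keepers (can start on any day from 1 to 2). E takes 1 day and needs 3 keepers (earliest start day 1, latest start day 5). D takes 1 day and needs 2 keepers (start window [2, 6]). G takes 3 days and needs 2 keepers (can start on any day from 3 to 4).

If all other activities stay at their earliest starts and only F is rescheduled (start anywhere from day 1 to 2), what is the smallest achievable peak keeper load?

5

F@1: d1:6  d2:5  d3:2  d4:2  d5:2  d6:0 → peak 6
F@2: d1:3  d2:5  d3:5  d4:2  d5:2  d6:0 → peak 5
Best is F@2, peak 5.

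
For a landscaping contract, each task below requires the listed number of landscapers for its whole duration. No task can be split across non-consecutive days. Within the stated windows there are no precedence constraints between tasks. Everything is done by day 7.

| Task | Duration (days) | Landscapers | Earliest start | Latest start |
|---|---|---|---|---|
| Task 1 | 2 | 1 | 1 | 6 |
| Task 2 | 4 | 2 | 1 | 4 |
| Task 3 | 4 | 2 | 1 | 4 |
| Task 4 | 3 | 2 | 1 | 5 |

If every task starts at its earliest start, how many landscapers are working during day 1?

At early start, day 1 has: Task 1, Task 2, Task 3, Task 4.
Demand: 1 + 2 + 2 + 2 = 7.

7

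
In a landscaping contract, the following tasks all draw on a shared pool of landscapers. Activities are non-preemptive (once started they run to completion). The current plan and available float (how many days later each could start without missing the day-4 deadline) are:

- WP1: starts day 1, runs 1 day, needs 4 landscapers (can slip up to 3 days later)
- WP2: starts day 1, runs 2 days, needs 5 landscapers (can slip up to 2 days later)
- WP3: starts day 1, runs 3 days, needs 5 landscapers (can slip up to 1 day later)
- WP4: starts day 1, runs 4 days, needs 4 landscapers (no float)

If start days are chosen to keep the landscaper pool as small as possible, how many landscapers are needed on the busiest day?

Early-start (WP1@1, WP2@1, WP3@1, WP4@1) gives peak 18: d1:18  d2:14  d3:9  d4:4.
Shift WP3→2.
Schedule WP1@1, WP2@1, WP3@2, WP4@1: d1:13  d2:14  d3:9  d4:9 — peak 14.
No arrangement of the 24 feasible schedules does better.

14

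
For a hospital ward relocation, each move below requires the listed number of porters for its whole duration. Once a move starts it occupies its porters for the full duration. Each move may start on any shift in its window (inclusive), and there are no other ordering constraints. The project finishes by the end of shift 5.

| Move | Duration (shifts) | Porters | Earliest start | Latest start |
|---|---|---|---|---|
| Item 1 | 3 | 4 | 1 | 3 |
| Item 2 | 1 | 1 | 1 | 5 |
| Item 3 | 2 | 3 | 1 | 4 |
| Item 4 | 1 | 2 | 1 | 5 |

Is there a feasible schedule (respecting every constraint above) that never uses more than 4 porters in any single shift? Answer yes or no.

Total porter-shifts = 21; over 5 shifts the average is 21/5 > 4, so some shift must exceed 4.

no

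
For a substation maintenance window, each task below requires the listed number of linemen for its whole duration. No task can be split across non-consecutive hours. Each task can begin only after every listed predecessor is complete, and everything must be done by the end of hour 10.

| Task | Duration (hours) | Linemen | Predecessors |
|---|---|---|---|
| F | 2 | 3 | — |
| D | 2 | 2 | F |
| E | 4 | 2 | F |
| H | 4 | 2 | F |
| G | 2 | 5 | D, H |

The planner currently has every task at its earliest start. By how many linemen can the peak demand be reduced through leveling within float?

Early-start peak: h1:3  h2:3  h3:6  h4:6  h5:4  h6:4  h7:5  h8:5  h9:0  h10:0 ⇒ 6.
Leveled (F@1, D@3, E@3, H@5, G@9): h1:3  h2:3  h3:4  h4:4  h5:4  h6:4  h7:2  h8:2  h9:5  h10:5 ⇒ 5.
Reduction 6 − 5 = 1.

1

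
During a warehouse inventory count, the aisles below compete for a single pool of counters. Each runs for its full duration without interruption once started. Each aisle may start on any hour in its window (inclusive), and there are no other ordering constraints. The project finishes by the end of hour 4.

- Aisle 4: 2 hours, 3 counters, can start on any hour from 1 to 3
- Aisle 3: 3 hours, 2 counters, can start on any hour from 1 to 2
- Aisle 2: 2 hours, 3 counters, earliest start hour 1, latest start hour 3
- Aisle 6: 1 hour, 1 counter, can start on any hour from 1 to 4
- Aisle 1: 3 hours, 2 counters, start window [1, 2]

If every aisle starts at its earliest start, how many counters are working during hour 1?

At early start, hour 1 has: Aisle 4, Aisle 3, Aisle 2, Aisle 6, Aisle 1.
Demand: 3 + 2 + 3 + 1 + 2 = 11.

11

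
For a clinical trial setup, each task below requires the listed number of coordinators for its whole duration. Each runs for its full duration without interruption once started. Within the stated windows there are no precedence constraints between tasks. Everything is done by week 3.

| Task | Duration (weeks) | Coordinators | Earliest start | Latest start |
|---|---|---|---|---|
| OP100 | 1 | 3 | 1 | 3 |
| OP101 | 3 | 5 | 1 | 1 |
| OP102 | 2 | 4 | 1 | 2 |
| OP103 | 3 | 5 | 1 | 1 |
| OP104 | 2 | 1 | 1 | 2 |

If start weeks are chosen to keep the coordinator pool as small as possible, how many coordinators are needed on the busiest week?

15

Early-start (OP100@1, OP101@1, OP102@1, OP103@1, OP104@1) gives peak 18: w1:18  w2:15  w3:10.
Shift OP102→2.
Schedule OP100@1, OP101@1, OP102@2, OP103@1, OP104@1: w1:14  w2:15  w3:14 — peak 15.
Total coordinator-weeks = 43 over 3 weeks ⇒ peak ≥ ⌈43/3⌉ = 15, so 15 is optimal.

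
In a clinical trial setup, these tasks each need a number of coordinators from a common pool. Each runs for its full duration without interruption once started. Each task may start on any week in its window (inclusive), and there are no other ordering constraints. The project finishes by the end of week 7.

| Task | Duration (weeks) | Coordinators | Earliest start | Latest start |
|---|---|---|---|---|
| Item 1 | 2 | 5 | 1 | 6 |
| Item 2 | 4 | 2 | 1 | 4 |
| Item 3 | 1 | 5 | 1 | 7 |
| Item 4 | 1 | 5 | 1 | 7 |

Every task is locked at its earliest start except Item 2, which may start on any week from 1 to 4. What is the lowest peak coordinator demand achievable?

Item 2@1: w1:17  w2:7  w3:2  w4:2  w5:0  w6:0  w7:0 → peak 17
Item 2@2: w1:15  w2:7  w3:2  w4:2  w5:2  w6:0  w7:0 → peak 15
Item 2@3: w1:15  w2:5  w3:2  w4:2  w5:2  w6:2  w7:0 → peak 15
Item 2@4: w1:15  w2:5  w3:0  w4:2  w5:2  w6:2  w7:2 → peak 15
Best is Item 2@2, peak 15.

15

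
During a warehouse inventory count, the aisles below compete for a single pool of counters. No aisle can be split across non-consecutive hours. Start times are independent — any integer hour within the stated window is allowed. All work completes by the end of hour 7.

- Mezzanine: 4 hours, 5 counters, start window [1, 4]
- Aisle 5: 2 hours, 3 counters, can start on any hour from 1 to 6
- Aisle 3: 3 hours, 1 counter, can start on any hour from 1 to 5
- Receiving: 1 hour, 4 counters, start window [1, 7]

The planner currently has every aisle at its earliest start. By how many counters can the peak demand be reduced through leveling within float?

8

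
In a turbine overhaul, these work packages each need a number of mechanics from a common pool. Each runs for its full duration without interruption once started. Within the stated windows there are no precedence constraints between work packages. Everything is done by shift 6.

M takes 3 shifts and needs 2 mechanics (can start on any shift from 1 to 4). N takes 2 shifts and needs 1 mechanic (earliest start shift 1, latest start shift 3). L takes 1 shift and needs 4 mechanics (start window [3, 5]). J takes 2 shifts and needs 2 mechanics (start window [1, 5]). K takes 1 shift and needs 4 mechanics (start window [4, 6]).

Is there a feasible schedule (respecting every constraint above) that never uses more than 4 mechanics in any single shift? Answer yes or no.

yes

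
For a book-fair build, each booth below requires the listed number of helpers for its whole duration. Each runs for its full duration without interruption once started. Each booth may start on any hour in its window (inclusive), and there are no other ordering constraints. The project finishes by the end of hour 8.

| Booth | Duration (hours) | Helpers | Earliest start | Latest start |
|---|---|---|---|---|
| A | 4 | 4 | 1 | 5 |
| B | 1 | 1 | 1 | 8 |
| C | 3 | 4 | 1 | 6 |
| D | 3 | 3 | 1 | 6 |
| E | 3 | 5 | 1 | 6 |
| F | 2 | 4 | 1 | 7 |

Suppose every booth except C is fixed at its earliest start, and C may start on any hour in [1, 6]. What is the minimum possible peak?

17

C@1: h1:21  h2:20  h3:16  h4:4  h5:0  h6:0  h7:0  h8:0 → peak 21
C@2: h1:17  h2:20  h3:16  h4:8  h5:0  h6:0  h7:0  h8:0 → peak 20
C@3: h1:17  h2:16  h3:16  h4:8  h5:4  h6:0  h7:0  h8:0 → peak 17
C@4: h1:17  h2:16  h3:12  h4:8  h5:4  h6:4  h7:0  h8:0 → peak 17
C@5: h1:17  h2:16  h3:12  h4:4  h5:4  h6:4  h7:4  h8:0 → peak 17
C@6: h1:17  h2:16  h3:12  h4:4  h5:0  h6:4  h7:4  h8:4 → peak 17
Best is C@3, peak 17.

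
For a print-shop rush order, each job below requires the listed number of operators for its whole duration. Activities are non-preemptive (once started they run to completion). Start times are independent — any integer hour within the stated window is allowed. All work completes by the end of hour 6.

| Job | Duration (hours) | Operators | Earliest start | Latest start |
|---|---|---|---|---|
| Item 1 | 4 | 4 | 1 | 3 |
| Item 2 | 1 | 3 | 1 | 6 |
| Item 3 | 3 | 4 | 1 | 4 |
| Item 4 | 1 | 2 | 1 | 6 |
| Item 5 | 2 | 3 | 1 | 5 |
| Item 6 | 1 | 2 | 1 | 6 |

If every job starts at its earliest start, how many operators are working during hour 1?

18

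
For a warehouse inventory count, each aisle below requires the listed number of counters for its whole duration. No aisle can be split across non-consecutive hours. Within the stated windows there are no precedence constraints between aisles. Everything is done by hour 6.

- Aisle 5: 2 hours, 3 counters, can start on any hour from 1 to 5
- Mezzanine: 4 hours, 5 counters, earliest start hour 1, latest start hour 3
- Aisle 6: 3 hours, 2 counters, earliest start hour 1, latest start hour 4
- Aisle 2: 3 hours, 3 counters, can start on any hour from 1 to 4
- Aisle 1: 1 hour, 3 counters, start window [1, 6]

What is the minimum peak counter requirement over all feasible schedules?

Early-start (Aisle 5@1, Mezzanine@1, Aisle 6@1, Aisle 2@1, Aisle 1@1) gives peak 16: h1:16  h2:13  h3:10  h4:5  h5:0  h6:0.
Shift Mezzanine→3, Aisle 2→4.
Schedule Aisle 5@1, Mezzanine@3, Aisle 6@1, Aisle 2@4, Aisle 1@1: h1:8  h2:5  h3:7  h4:8  h5:8  h6:8 — peak 8.
Total counter-hours = 44 over 6 hours ⇒ peak ≥ ⌈44/6⌉ = 8, so 8 is optimal.

8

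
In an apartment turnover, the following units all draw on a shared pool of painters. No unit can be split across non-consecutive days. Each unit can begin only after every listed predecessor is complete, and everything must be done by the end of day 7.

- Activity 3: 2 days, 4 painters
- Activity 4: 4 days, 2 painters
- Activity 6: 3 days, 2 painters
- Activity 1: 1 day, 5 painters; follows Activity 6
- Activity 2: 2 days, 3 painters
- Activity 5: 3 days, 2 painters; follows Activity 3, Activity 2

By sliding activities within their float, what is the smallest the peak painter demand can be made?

Early-start (Activity 3@1, Activity 4@1, Activity 6@1, Activity 1@4, Activity 2@1, Activity 5@3) gives peak 11: d1:11  d2:11  d3:6  d4:9  d5:2  d6:0  d7:0.
Shift Activity 6→3, Activity 1→6, Activity 2→3, Activity 5→5.
Schedule Activity 3@1, Activity 4@1, Activity 6@3, Activity 1@6, Activity 2@3, Activity 5@5: d1:6  d2:6  d3:7  d4:7  d5:4  d6:7  d7:2 — peak 7.

7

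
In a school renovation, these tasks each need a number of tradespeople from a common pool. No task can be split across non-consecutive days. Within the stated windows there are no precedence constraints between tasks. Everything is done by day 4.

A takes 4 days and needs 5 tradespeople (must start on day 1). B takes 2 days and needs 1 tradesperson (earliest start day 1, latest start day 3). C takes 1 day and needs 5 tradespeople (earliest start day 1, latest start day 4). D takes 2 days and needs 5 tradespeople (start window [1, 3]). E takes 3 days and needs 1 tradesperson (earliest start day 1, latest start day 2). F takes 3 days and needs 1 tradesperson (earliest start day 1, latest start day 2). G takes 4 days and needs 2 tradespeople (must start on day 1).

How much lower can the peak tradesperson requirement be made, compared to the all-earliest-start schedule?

Early-start peak: d1:20  d2:15  d3:9  d4:7 ⇒ 20.
Leveled (A@1, B@1, C@1, D@3, E@1, F@2, G@1): d1:14  d2:10  d3:14  d4:13 ⇒ 14.
Reduction 20 − 14 = 6.

6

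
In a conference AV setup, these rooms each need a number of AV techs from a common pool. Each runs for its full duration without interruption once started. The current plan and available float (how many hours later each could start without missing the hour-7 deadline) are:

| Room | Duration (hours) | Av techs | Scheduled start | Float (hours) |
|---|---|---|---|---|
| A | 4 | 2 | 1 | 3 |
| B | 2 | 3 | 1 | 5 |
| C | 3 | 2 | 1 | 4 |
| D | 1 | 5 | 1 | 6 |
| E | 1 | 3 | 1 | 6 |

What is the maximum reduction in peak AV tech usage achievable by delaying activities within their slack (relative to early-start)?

Early-start peak: h1:15  h2:7  h3:4  h4:2  h5:0  h6:0  h7:0 ⇒ 15.
Leveled (A@1, B@1, C@3, D@6, E@5): h1:5  h2:5  h3:4  h4:4  h5:5  h6:5  h7:0 ⇒ 5.
Reduction 15 − 5 = 10.

10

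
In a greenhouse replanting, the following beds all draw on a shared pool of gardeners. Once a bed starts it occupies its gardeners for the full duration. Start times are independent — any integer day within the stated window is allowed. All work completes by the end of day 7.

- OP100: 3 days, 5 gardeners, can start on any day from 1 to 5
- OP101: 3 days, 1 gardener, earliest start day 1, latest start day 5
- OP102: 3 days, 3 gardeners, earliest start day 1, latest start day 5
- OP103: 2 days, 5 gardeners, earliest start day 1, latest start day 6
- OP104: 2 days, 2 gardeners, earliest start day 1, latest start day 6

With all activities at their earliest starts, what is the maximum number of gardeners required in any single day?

16

Early-start schedule: OP100@1, OP101@1, OP102@1, OP103@1, OP104@1.
Load per day: day 1: 16, day 2: 16, day 3: 9, day 4: 0, day 5: 0, day 6: 0, day 7: 0.
Peak is 16.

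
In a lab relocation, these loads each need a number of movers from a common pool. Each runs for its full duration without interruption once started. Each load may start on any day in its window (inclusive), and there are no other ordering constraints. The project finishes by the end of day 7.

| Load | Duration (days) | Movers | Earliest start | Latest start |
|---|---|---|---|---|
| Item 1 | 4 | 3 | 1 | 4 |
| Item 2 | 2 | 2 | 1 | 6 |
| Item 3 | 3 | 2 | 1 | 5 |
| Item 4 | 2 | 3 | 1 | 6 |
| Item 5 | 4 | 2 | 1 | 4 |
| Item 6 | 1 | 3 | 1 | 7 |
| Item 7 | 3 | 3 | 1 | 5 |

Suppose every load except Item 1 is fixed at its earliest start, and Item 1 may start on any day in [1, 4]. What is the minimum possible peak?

15

Item 1@1: d1:18  d2:15  d3:10  d4:5  d5:0  d6:0  d7:0 → peak 18
Item 1@2: d1:15  d2:15  d3:10  d4:5  d5:3  d6:0  d7:0 → peak 15
Item 1@3: d1:15  d2:12  d3:10  d4:5  d5:3  d6:3  d7:0 → peak 15
Item 1@4: d1:15  d2:12  d3:7  d4:5  d5:3  d6:3  d7:3 → peak 15
Best is Item 1@2, peak 15.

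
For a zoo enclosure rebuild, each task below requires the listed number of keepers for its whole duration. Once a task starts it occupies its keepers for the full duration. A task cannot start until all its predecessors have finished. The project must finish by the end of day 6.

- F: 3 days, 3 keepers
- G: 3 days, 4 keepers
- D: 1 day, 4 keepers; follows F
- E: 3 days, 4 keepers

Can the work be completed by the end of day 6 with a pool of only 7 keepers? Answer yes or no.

The minimum achievable peak is 8; 7 < 8, so no feasible schedule stays within the cap.

no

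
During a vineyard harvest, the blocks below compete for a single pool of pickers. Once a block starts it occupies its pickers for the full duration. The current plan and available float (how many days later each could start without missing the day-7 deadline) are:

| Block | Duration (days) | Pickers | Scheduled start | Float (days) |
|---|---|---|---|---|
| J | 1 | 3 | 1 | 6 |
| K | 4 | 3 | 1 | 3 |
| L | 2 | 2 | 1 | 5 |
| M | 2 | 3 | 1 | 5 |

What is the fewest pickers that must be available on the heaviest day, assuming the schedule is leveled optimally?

Early-start (J@1, K@1, L@1, M@1) gives peak 11: d1:11  d2:8  d3:3  d4:3  d5:0  d6:0  d7:0.
Shift K→2, M→6.
Schedule J@1, K@2, L@1, M@6: d1:5  d2:5  d3:3  d4:3  d5:3  d6:3  d7:3 — peak 5.

5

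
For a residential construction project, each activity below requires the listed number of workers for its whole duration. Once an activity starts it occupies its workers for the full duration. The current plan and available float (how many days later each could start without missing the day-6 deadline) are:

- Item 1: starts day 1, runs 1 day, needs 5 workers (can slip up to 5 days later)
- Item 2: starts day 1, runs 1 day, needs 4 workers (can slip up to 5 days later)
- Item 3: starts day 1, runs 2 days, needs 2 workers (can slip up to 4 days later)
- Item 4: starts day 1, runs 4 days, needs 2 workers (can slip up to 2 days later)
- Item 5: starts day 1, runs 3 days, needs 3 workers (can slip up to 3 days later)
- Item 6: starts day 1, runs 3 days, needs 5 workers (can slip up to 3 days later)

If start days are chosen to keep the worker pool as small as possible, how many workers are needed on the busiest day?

Early-start (Item 1@1, Item 2@1, Item 3@1, Item 4@1, Item 5@1, Item 6@1) gives peak 21: d1:21  d2:12  d3:10  d4:2  d5:0  d6:0.
Shift Item 2→2, Item 3→2, Item 4→3, Item 6→4.
Schedule Item 1@1, Item 2@2, Item 3@2, Item 4@3, Item 5@1, Item 6@4: d1:8  d2:9  d3:7  d4:7  d5:7  d6:7 — peak 9.

9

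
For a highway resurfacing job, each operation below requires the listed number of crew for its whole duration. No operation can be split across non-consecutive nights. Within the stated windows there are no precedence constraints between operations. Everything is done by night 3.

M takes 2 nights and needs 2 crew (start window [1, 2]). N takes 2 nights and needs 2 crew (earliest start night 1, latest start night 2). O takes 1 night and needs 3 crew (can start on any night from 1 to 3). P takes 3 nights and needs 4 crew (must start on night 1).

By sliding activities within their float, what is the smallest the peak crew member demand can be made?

8

Early-start (M@1, N@1, O@1, P@1) gives peak 11: n1:11  n2:8  n3:4.
Shift O→3.
Schedule M@1, N@1, O@3, P@1: n1:8  n2:8  n3:7 — peak 8.
Total crew member-nights = 23 over 3 nights ⇒ peak ≥ ⌈23/3⌉ = 8, so 8 is optimal.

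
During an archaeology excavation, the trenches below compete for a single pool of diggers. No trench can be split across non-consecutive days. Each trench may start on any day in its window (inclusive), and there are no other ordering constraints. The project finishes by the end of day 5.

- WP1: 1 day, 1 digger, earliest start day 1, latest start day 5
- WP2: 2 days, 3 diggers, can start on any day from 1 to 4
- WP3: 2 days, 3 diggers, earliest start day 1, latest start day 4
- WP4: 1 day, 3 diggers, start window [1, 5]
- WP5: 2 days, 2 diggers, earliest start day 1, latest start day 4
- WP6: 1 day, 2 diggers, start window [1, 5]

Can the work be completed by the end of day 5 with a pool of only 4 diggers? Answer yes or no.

Total digger-days = 22; over 5 days the average is 22/5 > 4, so some day must exceed 4.

no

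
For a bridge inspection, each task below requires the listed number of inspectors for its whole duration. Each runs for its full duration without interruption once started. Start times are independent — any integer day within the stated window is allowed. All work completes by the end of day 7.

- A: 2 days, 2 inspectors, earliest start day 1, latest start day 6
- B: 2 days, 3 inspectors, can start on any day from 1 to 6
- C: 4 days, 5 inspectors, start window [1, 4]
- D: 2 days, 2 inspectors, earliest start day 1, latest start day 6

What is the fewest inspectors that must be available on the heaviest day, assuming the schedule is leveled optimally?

7

Early-start (A@1, B@1, C@1, D@1) gives peak 12: d1:12  d2:12  d3:5  d4:5  d5:0  d6:0  d7:0.
Shift C→3.
Schedule A@1, B@1, C@3, D@1: d1:7  d2:7  d3:5  d4:5  d5:5  d6:5  d7:0 — peak 7.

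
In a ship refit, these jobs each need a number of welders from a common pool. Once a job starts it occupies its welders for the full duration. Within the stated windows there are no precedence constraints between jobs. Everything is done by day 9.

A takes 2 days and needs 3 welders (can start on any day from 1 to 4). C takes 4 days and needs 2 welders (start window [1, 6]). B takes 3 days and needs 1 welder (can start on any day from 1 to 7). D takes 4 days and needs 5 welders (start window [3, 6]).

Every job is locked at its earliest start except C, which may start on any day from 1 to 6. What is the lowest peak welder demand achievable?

7

C@1: d1:6  d2:6  d3:8  d4:7  d5:5  d6:5  d7:0  d8:0  d9:0 → peak 8
C@2: d1:4  d2:6  d3:8  d4:7  d5:7  d6:5  d7:0  d8:0  d9:0 → peak 8
C@3: d1:4  d2:4  d3:8  d4:7  d5:7  d6:7  d7:0  d8:0  d9:0 → peak 8
C@4: d1:4  d2:4  d3:6  d4:7  d5:7  d6:7  d7:2  d8:0  d9:0 → peak 7
C@5: d1:4  d2:4  d3:6  d4:5  d5:7  d6:7  d7:2  d8:2  d9:0 → peak 7
C@6: d1:4  d2:4  d3:6  d4:5  d5:5  d6:7  d7:2  d8:2  d9:2 → peak 7
Best is C@4, peak 7.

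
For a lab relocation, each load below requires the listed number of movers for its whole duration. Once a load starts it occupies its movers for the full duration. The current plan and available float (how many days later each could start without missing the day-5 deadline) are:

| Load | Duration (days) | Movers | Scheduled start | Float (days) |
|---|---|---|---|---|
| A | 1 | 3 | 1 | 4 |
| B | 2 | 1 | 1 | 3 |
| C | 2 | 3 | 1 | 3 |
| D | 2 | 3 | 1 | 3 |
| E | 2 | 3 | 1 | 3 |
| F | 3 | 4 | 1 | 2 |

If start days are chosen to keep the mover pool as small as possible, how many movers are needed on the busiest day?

7

Early-start (A@1, B@1, C@1, D@1, E@1, F@1) gives peak 17: d1:17  d2:14  d3:4  d4:0  d5:0.
Shift D→2, E→4, F→3.
Schedule A@1, B@1, C@1, D@2, E@4, F@3: d1:7  d2:7  d3:7  d4:7  d5:7 — peak 7.
Total mover-days = 35 over 5 days ⇒ peak ≥ ⌈35/5⌉ = 7, so 7 is optimal.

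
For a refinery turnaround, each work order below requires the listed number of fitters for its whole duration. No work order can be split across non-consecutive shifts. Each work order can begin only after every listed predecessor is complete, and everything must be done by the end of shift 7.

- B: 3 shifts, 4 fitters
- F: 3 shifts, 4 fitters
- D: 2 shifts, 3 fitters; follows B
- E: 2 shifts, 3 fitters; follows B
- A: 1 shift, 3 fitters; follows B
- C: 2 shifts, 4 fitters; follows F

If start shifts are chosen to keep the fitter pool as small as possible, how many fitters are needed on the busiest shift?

8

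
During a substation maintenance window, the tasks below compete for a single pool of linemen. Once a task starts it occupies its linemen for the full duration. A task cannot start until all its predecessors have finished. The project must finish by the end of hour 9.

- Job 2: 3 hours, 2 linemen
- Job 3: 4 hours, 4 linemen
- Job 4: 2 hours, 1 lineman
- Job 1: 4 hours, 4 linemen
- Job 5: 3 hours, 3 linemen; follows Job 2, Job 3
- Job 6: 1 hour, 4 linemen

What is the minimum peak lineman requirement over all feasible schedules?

7

Early-start (Job 2@1, Job 3@1, Job 4@1, Job 1@1, Job 5@5, Job 6@1) gives peak 15: h1:15  h2:11  h3:10  h4:8  h5:3  h6:3  h7:3  h8:0  h9:0.
Shift Job 1→5, Job 6→9.
Schedule Job 2@1, Job 3@1, Job 4@1, Job 1@5, Job 5@5, Job 6@9: h1:7  h2:7  h3:6  h4:4  h5:7  h6:7  h7:7  h8:4  h9:4 — peak 7.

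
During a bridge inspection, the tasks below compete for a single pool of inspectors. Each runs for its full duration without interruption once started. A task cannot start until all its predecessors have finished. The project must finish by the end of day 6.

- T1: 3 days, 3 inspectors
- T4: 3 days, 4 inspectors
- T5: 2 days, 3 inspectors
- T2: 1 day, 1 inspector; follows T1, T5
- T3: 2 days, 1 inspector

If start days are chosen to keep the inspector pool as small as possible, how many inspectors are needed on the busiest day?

6

Early-start (T1@1, T4@1, T5@1, T2@4, T3@1) gives peak 11: d1:11  d2:11  d3:7  d4:1  d5:0  d6:0.
Shift T4→4, T3→3.
Schedule T1@1, T4@4, T5@1, T2@4, T3@3: d1:6  d2:6  d3:4  d4:6  d5:4  d6:4 — peak 6.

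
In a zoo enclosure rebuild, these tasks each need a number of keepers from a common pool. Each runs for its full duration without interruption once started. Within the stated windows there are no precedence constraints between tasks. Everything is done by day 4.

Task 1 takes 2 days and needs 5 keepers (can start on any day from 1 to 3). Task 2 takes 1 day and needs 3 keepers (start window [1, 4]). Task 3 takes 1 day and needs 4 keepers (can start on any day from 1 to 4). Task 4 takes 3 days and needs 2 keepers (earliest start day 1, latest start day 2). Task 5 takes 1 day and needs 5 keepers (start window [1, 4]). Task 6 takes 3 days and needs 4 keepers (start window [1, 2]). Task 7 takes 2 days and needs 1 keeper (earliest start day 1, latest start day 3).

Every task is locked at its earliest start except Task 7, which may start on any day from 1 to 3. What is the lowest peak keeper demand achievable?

Task 7@1: d1:24  d2:12  d3:6  d4:0 → peak 24
Task 7@2: d1:23  d2:12  d3:7  d4:0 → peak 23
Task 7@3: d1:23  d2:11  d3:7  d4:1 → peak 23
Best is Task 7@2, peak 23.

23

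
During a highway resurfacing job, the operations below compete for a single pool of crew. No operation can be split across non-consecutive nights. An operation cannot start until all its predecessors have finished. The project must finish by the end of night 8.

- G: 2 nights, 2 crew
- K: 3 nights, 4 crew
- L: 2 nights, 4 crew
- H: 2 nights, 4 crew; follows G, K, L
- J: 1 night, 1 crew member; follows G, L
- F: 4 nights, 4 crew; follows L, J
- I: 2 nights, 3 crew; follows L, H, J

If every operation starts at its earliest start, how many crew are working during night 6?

At early start, night 6 has: F, I.
Demand: 4 + 3 = 7.

7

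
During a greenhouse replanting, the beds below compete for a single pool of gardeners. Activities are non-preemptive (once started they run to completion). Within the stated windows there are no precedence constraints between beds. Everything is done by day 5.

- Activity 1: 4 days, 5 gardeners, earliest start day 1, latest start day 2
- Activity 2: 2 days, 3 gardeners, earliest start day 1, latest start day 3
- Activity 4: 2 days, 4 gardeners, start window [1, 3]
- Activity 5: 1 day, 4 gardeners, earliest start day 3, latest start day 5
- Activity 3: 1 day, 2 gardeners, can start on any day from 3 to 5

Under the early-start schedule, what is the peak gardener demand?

12

Early-start schedule: Activity 1@1, Activity 2@1, Activity 4@1, Activity 5@3, Activity 3@3.
Load per day: day 1: 12, day 2: 12, day 3: 11, day 4: 5, day 5: 0.
Peak is 12.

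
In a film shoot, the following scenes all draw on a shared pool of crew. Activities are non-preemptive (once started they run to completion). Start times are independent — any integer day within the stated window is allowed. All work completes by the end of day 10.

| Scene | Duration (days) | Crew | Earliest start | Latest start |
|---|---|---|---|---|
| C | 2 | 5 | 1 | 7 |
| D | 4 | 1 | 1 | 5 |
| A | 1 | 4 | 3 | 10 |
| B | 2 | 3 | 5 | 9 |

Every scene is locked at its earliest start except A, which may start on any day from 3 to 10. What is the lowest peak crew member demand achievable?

A@3: d1:6  d2:6  d3:5  d4:1  d5:3  d6:3  d7:0  d8:0  d9:0  d10:0 → peak 6
A@4: d1:6  d2:6  d3:1  d4:5  d5:3  d6:3  d7:0  d8:0  d9:0  d10:0 → peak 6
A@5: d1:6  d2:6  d3:1  d4:1  d5:7  d6:3  d7:0  d8:0  d9:0  d10:0 → peak 7
A@6: d1:6  d2:6  d3:1  d4:1  d5:3  d6:7  d7:0  d8:0  d9:0  d10:0 → peak 7
A@7: d1:6  d2:6  d3:1  d4:1  d5:3  d6:3  d7:4  d8:0  d9:0  d10:0 → peak 6
A@8: d1:6  d2:6  d3:1  d4:1  d5:3  d6:3  d7:0  d8:4  d9:0  d10:0 → peak 6
A@9: d1:6  d2:6  d3:1  d4:1  d5:3  d6:3  d7:0  d8:0  d9:4  d10:0 → peak 6
A@10: d1:6  d2:6  d3:1  d4:1  d5:3  d6:3  d7:0  d8:0  d9:0  d10:4 → peak 6
Best is A@3, peak 6.

6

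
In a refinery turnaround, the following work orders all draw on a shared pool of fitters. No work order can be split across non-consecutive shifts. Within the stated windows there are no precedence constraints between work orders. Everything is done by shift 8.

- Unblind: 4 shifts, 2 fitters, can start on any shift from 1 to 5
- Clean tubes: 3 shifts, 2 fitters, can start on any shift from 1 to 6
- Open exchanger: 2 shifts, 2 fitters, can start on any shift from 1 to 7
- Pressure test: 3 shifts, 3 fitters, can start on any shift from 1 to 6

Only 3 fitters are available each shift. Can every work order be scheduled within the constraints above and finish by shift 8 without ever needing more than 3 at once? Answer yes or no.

no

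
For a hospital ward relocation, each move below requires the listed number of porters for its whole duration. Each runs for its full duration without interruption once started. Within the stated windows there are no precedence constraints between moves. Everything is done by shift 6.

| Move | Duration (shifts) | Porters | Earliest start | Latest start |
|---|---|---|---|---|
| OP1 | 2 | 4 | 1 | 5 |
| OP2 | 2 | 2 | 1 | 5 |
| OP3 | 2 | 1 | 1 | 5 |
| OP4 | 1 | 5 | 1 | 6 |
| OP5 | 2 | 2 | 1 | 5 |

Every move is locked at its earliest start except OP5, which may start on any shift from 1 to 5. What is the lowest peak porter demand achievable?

12

OP5@1: s1:14  s2:9  s3:0  s4:0  s5:0  s6:0 → peak 14
OP5@2: s1:12  s2:9  s3:2  s4:0  s5:0  s6:0 → peak 12
OP5@3: s1:12  s2:7  s3:2  s4:2  s5:0  s6:0 → peak 12
OP5@4: s1:12  s2:7  s3:0  s4:2  s5:2  s6:0 → peak 12
OP5@5: s1:12  s2:7  s3:0  s4:0  s5:2  s6:2 → peak 12
Best is OP5@2, peak 12.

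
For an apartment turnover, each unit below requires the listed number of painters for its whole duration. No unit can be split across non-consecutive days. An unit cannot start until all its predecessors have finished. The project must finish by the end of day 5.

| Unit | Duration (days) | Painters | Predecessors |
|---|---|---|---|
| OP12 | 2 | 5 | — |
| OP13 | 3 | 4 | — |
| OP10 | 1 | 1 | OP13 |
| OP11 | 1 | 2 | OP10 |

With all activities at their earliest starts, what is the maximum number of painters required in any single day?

Early-start schedule: OP12@1, OP13@1, OP10@4, OP11@5.
Load per day: day 1: 9, day 2: 9, day 3: 4, day 4: 1, day 5: 2.
Peak is 9.

9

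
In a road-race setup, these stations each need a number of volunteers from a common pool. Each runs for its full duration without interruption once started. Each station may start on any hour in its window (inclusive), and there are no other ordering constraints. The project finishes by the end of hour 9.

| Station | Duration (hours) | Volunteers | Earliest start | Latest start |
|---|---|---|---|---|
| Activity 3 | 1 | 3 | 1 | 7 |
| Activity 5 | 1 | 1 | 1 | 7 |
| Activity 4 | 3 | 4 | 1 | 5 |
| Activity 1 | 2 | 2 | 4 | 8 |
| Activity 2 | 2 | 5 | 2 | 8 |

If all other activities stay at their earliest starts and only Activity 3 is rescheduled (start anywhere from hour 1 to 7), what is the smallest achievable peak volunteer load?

9

Activity 3@1: h1:8  h2:9  h3:9  h4:2  h5:2  h6:0  h7:0  h8:0  h9:0 → peak 9
Activity 3@2: h1:5  h2:12  h3:9  h4:2  h5:2  h6:0  h7:0  h8:0  h9:0 → peak 12
Activity 3@3: h1:5  h2:9  h3:12  h4:2  h5:2  h6:0  h7:0  h8:0  h9:0 → peak 12
Activity 3@4: h1:5  h2:9  h3:9  h4:5  h5:2  h6:0  h7:0  h8:0  h9:0 → peak 9
Activity 3@5: h1:5  h2:9  h3:9  h4:2  h5:5  h6:0  h7:0  h8:0  h9:0 → peak 9
Activity 3@6: h1:5  h2:9  h3:9  h4:2  h5:2  h6:3  h7:0  h8:0  h9:0 → peak 9
Activity 3@7: h1:5  h2:9  h3:9  h4:2  h5:2  h6:0  h7:3  h8:0  h9:0 → peak 9
Best is Activity 3@1, peak 9.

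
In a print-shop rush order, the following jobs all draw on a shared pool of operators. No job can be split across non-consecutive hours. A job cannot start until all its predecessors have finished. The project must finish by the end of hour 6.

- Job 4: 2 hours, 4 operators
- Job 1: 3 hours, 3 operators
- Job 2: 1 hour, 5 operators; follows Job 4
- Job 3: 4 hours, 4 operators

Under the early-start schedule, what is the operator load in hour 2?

At early start, hour 2 has: Job 4, Job 1, Job 3.
Demand: 4 + 3 + 4 = 11.

11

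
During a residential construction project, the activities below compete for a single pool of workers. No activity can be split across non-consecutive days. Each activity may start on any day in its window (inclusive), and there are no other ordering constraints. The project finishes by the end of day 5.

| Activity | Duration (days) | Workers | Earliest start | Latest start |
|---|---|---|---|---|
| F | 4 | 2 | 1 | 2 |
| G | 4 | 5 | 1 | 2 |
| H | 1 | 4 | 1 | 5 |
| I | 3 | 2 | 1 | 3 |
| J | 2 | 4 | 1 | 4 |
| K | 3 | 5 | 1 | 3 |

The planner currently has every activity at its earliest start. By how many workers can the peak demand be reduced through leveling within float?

8

Early-start peak: d1:22  d2:18  d3:14  d4:7  d5:0 ⇒ 22.
Leveled (F@1, G@1, H@5, I@1, J@1, K@3): d1:13  d2:13  d3:14  d4:12  d5:9 ⇒ 14.
Reduction 22 − 14 = 8.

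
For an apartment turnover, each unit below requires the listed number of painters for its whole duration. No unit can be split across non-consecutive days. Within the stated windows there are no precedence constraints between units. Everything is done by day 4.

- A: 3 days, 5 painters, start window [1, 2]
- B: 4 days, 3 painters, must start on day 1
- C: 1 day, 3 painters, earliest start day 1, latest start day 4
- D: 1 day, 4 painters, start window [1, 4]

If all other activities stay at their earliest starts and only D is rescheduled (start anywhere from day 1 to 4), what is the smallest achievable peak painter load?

D@1: d1:15  d2:8  d3:8  d4:3 → peak 15
D@2: d1:11  d2:12  d3:8  d4:3 → peak 12
D@3: d1:11  d2:8  d3:12  d4:3 → peak 12
D@4: d1:11  d2:8  d3:8  d4:7 → peak 11
Best is D@4, peak 11.

11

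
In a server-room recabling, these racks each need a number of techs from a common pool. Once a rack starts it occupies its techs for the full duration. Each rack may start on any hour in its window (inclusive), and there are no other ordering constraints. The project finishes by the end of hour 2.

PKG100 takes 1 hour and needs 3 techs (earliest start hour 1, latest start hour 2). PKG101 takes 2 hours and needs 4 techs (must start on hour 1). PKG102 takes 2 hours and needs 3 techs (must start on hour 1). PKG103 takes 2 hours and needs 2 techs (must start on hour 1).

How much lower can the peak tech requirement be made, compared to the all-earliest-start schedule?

Early-start peak: h1:12  h2:9 ⇒ 12.
Leveled (PKG100@1, PKG101@1, PKG102@1, PKG103@1): h1:12  h2:9 ⇒ 12.
Reduction 12 − 12 = 0.

0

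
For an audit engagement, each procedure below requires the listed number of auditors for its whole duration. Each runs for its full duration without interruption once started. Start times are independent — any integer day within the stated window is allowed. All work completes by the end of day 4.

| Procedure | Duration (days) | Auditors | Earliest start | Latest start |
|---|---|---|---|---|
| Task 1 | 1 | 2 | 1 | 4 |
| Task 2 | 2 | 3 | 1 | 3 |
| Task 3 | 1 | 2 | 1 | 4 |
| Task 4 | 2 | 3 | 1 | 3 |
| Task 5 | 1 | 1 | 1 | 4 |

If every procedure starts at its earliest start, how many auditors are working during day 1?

At early start, day 1 has: Task 1, Task 2, Task 3, Task 4, Task 5.
Demand: 2 + 3 + 2 + 3 + 1 = 11.

11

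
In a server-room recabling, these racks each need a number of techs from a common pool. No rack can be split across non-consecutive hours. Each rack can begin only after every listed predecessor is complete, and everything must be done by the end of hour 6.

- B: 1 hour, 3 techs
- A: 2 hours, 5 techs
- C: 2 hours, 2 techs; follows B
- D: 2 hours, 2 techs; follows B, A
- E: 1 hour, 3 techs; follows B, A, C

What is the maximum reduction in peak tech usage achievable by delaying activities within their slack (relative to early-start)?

3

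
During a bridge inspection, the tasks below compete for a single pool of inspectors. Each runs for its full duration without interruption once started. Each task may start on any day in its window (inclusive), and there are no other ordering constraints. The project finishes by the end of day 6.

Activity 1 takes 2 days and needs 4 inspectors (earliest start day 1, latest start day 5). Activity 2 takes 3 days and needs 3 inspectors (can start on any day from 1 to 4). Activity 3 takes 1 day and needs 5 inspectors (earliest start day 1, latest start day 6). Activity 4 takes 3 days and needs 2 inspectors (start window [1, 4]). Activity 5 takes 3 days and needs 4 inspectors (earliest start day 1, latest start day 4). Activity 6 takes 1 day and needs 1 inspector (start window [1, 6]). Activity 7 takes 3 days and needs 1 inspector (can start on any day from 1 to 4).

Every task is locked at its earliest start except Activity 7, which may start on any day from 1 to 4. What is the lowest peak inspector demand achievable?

19

Activity 7@1: d1:20  d2:14  d3:10  d4:0  d5:0  d6:0 → peak 20
Activity 7@2: d1:19  d2:14  d3:10  d4:1  d5:0  d6:0 → peak 19
Activity 7@3: d1:19  d2:13  d3:10  d4:1  d5:1  d6:0 → peak 19
Activity 7@4: d1:19  d2:13  d3:9  d4:1  d5:1  d6:1 → peak 19
Best is Activity 7@2, peak 19.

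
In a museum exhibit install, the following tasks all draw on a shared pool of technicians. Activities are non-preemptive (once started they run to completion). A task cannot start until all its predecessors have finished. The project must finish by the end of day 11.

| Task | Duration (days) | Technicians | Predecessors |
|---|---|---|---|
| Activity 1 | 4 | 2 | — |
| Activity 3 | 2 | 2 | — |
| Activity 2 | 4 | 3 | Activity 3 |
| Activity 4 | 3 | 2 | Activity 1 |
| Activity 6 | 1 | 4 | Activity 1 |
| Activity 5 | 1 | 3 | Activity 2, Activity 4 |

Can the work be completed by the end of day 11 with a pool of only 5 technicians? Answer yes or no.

yes

Schedule Activity 1@1, Activity 3@1, Activity 2@3, Activity 4@5, Activity 6@8, Activity 5@9: d1:4  d2:4  d3:5  d4:5  d5:5  d6:5  d7:2  d8:4  d9:3  d10:0  d11:0 — peak 5 ≤ 5.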